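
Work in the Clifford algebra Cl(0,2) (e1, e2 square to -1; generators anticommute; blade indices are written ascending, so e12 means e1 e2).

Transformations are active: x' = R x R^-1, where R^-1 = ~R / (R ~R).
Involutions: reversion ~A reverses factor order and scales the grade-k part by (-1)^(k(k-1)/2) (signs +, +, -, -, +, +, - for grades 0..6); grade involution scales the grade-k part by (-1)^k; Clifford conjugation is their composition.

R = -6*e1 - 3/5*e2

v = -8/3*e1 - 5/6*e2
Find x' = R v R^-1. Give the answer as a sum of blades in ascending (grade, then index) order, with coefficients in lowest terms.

~R = -6*e1 - 3/5*e2, and R ~R = -909/25, so R^-1 = ~R / (-909/25).
R v = -33/2 + 17/5*e12
Answer: -842/303*e1 + 175/606*e2


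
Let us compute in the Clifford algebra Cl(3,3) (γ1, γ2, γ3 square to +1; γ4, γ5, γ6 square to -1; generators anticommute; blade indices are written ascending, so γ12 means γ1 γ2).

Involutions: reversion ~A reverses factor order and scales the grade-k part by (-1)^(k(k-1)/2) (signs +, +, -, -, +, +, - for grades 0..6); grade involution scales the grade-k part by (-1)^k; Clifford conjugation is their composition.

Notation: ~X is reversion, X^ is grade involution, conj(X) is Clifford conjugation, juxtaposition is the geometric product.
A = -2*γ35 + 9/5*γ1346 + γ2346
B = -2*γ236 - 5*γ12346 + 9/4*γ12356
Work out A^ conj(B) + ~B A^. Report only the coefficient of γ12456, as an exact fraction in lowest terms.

first term: 5*γ1 - 9*γ2 - 2*γ4 - 18/5*γ124 + 9/2*γ126 + 9/4*γ145 - 81/20*γ245 - 4*γ256 - 10*γ12456
second term: -5*γ1 + 9*γ2 - 2*γ4 + 18/5*γ124 - 9/2*γ126 + 9/4*γ145 - 81/20*γ245 - 4*γ256 - 10*γ12456
Answer: -20


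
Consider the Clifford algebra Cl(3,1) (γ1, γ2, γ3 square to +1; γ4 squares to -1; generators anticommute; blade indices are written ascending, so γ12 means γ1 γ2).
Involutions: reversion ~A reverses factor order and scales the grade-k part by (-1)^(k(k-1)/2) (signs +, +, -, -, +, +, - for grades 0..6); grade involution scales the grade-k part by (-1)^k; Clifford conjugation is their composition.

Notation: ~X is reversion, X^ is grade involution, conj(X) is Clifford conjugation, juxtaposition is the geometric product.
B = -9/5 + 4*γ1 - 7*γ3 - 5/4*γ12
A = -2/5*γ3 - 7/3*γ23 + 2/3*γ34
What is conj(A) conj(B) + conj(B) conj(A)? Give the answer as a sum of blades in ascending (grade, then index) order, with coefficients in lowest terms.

first term: 14/5 + 49/3*γ2 - 18/25*γ3 + 14/3*γ4 - 79/60*γ13 - 21/5*γ23 + 6/5*γ34 - 53/6*γ123 + 8/3*γ134 - 5/6*γ1234
second term: 14/5 - 49/3*γ2 - 18/25*γ3 - 14/3*γ4 + 79/60*γ13 - 21/5*γ23 + 6/5*γ34 - 53/6*γ123 + 8/3*γ134 - 5/6*γ1234
Answer: 28/5 - 36/25*γ3 - 42/5*γ23 + 12/5*γ34 - 53/3*γ123 + 16/3*γ134 - 5/3*γ1234


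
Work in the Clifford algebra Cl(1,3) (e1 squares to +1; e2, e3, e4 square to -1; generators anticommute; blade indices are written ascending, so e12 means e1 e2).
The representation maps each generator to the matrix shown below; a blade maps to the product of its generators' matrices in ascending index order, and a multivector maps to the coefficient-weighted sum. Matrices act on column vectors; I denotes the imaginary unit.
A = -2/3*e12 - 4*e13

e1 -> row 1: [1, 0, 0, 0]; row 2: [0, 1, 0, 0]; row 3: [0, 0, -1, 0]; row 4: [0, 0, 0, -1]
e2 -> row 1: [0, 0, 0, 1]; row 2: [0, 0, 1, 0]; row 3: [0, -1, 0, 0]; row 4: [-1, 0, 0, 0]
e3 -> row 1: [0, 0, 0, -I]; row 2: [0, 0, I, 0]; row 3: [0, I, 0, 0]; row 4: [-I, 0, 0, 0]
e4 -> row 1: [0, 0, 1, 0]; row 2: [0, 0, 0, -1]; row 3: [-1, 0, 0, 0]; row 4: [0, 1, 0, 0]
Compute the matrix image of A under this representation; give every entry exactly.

Bivector images (products of the table entries): rho(e12) = rho(e1)rho(e2) = row 1: [0, 0, 0, 1]; row 2: [0, 0, 1, 0]; row 3: [0, 1, 0, 0]; row 4: [1, 0, 0, 0]; rho(e13) = rho(e1)rho(e3) = row 1: [0, 0, 0, -I]; row 2: [0, 0, I, 0]; row 3: [0, -I, 0, 0]; row 4: [I, 0, 0, 0].
M = (-2/3)*rho(e12) + (-4)*rho(e13), summed entrywise:
Answer: row 1: [0, 0, 0, -2/3 + 4*I]; row 2: [0, 0, -2/3 - 4*I, 0]; row 3: [0, -2/3 + 4*I, 0, 0]; row 4: [-2/3 - 4*I, 0, 0, 0]


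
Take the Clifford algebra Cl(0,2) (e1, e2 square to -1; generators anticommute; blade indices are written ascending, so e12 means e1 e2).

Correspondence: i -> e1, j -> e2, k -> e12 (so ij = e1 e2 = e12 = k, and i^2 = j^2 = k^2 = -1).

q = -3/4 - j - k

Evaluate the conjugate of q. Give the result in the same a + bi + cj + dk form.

In blades: q = -3/4 - e2 - e12.
Conjugation here is Clifford conjugation: the scalar is fixed and the grade-1 and grade-2 blades all flip sign, giving -3/4 + e2 + e12; translating back:
Answer: -3/4 + j + k


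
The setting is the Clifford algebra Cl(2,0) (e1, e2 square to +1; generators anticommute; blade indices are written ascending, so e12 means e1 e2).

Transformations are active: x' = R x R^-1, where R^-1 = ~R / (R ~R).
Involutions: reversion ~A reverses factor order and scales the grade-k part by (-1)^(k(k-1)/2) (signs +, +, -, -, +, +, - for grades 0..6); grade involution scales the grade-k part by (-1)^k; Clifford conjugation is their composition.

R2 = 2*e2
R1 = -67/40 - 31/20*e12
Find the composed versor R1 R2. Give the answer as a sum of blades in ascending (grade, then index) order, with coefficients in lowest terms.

Distribute over the terms of R2 (each basis-blade product reordered to ascending indices, repeated generators contracted through their squares):
R1 (2*e2) = -31/10*e1 - 67/20*e2
Answer: -31/10*e1 - 67/20*e2


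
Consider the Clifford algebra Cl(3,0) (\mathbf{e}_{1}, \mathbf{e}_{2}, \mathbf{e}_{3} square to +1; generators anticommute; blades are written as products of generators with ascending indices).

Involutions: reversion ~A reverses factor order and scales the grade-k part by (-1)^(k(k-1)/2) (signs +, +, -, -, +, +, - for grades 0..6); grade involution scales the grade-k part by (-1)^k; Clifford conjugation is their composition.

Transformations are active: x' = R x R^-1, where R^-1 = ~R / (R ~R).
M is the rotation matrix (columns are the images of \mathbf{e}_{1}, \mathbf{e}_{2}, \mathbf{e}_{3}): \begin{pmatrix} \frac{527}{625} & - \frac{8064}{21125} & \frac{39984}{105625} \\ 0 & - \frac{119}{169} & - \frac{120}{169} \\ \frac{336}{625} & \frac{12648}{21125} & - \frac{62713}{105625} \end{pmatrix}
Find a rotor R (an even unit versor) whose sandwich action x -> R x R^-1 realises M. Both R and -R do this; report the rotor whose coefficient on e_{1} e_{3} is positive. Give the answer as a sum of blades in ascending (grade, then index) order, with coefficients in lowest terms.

Method: write R = a + b12*e_{1} e_{2} + b13*e_{1} e_{3} + b23*e_{2} e_{3} with a^2 + b12^2 + b13^2 + b23^2 = 1 (so R^-1 = ~R). Expanding the columns R e_j ~R gives tr M = 4a^2 - 1 and, from the antisymmetric part, M21 - M12 = -4a*b12, M13 - M31 = 4a*b13, M32 - M23 = -4a*b23.
Here tr M = -\frac{1921}{4225}, so a^2 = (1 + tr M)/4 = \frac{576}{4225} and a = ±\frac{24}{65}. Taking a = \frac{24}{65}: M21 - M12 = \frac{8064}{21125}, M13 - M31 = -\frac{672}{4225}, M32 - M23 = \frac{27648}{21125}, giving b12 = -\frac{84}{325}, b13 = -\frac{7}{65}, b23 = -\frac{288}{325}, i.e. R = \frac{24}{65} - \frac{84}{325} e_{1} e_{2} - \frac{7}{65} e_{1} e_{3} - \frac{288}{325} e_{2} e_{3}.
Its e_{1} e_{3} coefficient is negative, so report the other preimage -R.
Answer: -\frac{24}{65} + \frac{84}{325} e_{1} e_{2} + \frac{7}{65} e_{1} e_{3} + \frac{288}{325} e_{2} e_{3}. Key observation: the double cover Spin(3) -> SO(3) sends R and -R to the same matrix (trace -\frac{1921}{4225} here), so the stated sign of the e_{1} e_{3} coefficient is what selects one sheet.


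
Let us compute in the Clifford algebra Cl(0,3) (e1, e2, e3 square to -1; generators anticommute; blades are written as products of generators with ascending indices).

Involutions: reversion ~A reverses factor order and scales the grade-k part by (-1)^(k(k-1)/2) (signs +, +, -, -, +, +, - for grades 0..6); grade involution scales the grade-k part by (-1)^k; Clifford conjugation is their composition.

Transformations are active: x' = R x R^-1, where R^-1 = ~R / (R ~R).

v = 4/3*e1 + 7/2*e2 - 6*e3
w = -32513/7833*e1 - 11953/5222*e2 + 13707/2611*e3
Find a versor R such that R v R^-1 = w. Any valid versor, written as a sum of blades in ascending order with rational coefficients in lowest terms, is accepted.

R = v + w = -22069/7833*e1 + 3162/2611*e2 - 1959/2611*e3 works: the equal norms (-1801/36) guarantee its sandwich swaps v into w.
Answer: -22069/7833*e1 + 3162/2611*e2 - 1959/2611*e3


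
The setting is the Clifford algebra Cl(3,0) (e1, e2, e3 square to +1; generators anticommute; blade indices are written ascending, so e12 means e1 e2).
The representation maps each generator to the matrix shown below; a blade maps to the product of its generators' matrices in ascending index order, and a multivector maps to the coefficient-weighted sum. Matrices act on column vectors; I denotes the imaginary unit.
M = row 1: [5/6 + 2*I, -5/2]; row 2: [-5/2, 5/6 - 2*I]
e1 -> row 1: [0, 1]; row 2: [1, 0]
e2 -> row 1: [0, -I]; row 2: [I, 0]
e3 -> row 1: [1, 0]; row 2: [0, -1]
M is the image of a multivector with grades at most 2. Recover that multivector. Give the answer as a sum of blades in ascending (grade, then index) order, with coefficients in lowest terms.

Method: 1, rho(e1), rho(e2), rho(e3) form a trace-orthogonal basis of the 2x2 complex matrices (tr(X Y) = 2 if X = Y, else 0), so M = m0*1 + m1*rho(e1) + m2*rho(e2) + m3*rho(e3) with m0 = tr(M)/2 = 5/6, m1 = tr(M rho(e1))/2 = -5/2, m2 = tr(M rho(e2))/2 = 0, m3 = tr(M rho(e3))/2 = 2*I.
Multiplying table entries, the bivector images are rho(e12) = I*rho(e3), rho(e13) = -I*rho(e2), rho(e23) = I*rho(e1); with real blade coefficients the real parts of m0..m3 are the coefficients of 1, e1, e2, e3 and the imaginary parts give the bivectors (e23: Im m1, e13: -Im m2, e12: Im m3).
Answer: 5/6 - 5/2*e1 + 2*e12


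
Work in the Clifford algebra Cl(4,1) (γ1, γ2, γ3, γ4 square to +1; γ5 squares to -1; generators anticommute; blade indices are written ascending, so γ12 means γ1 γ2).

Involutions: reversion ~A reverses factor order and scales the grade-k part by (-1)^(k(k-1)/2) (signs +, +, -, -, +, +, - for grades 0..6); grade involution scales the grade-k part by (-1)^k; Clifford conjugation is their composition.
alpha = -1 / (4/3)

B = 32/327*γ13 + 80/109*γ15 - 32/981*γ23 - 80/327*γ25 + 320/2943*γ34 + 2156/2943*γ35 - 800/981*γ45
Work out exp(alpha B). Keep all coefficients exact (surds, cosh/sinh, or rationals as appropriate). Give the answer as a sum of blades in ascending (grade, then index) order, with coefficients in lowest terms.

B^2 term by term: the squares give (32/327)^2*(γ13)^2 + (80/109)^2*(γ15)^2 + (-32/981)^2*(γ23)^2 + (-80/327)^2*(γ25)^2 + (320/2943)^2*(γ34)^2 + (2156/2943)^2*(γ35)^2 + (-800/981)^2*(γ45)^2 = 1024/106929*(-1) + 6400/11881*(+1) + 1024/962361*(-1) + 6400/106929*(+1) + 102400/8661249*(-1) + 4648336/8661249*(+1) + 640000/962361*(+1) = 16/9 (each basis 2-blade squares to minus the product of its generators' squares); cross terms between blades sharing an index anticommute and cancel; the commuting (index-disjoint) pairs give grade-4 terms 2*c*c'*(blade product), which cancel blade by blade — γ1235: 5120/106929 - 5120/106929 = 0; γ1345: -51200/320787 + 51200/320787 = 0; γ2345: 51200/962361 - 51200/962361 = 0 — confirming B is simple. So B^2 = 16/9.
B^2 = 16/9 — since the square is positive, the closed form is hyperbolic: l = 4/3, alpha*l = -1, so exp(alpha B) = cosh(-1) + (sinh(-1)/(4/3))*B = cosh(1) + (-3*sinh(1)/4)*B.
Answer: cosh(1) - 8*sinh(1)/109*γ13 - 60*sinh(1)/109*γ15 + 8*sinh(1)/327*γ23 + 20*sinh(1)/109*γ25 - 80*sinh(1)/981*γ34 - 539*sinh(1)/981*γ35 + 200*sinh(1)/327*γ45


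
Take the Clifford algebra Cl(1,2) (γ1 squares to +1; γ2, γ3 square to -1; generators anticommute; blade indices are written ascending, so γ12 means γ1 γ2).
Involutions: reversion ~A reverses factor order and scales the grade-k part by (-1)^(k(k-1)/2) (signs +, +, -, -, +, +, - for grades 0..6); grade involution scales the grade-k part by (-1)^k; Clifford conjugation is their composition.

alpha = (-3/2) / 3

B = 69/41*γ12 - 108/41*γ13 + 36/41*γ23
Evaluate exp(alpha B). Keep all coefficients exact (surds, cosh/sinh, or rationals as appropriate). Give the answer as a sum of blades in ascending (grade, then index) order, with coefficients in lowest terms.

B^2 term by term: the squares give (69/41)^2*(γ12)^2 + (-108/41)^2*(γ13)^2 + (36/41)^2*(γ23)^2 = 4761/1681*(+1) + 11664/1681*(+1) + 1296/1681*(-1) = 9 (each basis 2-blade squares to minus the product of its generators' squares); cross terms between blades sharing an index anticommute and cancel. So B^2 = 9.
B^2 = 9 — the positive square puts this in the hyperbolic regime; l = 3, alpha*l = -3/2, so exp(alpha B) = cosh(-3/2) + (sinh(-3/2)/3)*B = cosh(3/2) + (-sinh(3/2)/3)*B.
Answer: cosh(3/2) - 23*sinh(3/2)/41*γ12 + 36*sinh(3/2)/41*γ13 - 12*sinh(3/2)/41*γ23


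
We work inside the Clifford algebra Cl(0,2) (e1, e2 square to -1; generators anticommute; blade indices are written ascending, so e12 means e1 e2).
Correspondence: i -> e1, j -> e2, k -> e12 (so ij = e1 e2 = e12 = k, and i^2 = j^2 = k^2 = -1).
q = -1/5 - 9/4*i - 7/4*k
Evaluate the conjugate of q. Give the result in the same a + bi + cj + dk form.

In blades: q = -1/5 - 9/4*e1 - 7/4*e12.
Conjugation here is Clifford conjugation: the scalar is fixed and the grade-1 and grade-2 blades all flip sign, giving -1/5 + 9/4*e1 + 7/4*e12; translating back:
Answer: -1/5 + 9/4*i + 7/4*k


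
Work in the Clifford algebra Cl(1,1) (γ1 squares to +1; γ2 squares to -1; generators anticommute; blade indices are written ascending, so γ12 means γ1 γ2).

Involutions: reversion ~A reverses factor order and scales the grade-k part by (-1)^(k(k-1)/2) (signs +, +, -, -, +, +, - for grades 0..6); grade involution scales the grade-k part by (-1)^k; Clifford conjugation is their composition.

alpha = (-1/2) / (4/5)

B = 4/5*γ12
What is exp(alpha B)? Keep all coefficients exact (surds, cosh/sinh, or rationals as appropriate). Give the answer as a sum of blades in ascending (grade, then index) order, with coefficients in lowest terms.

B^2 = (4/5)^2*(γ12)^2 = 16/25*(+1) = 16/25 (a basis 2-blade squares to minus the product of its generators' squares).
B^2 = 16/25 — the series telescopes hyperbolically here: l = 4/5, alpha*l = -1/2, so exp(alpha B) = cosh(-1/2) + (sinh(-1/2)/(4/5))*B = cosh(1/2) + (-5*sinh(1/2)/4)*B.
Answer: cosh(1/2) - sinh(1/2)*γ12


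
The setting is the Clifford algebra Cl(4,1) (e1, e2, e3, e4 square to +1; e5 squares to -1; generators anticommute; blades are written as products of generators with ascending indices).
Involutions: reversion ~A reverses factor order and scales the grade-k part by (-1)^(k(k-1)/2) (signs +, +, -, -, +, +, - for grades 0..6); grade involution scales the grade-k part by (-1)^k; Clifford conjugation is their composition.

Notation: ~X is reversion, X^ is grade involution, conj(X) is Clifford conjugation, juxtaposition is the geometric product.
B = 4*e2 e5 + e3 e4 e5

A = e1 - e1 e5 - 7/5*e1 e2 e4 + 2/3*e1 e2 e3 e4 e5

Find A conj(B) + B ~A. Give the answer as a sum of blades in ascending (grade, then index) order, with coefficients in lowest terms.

first term: 14/3*e1 e2 - 4*e1 e2 e5 - 5/3*e1 e3 e4 - 28/5*e1 e4 e5 + 7/5*e1 e2 e3 e5 + e1 e3 e4 e5
second term: -10/3*e1 e2 + 4*e1 e2 e5 + 11/3*e1 e3 e4 + 28/5*e1 e4 e5 - 7/5*e1 e2 e3 e5 - e1 e3 e4 e5
Answer: 4/3*e1 e2 + 2*e1 e3 e4


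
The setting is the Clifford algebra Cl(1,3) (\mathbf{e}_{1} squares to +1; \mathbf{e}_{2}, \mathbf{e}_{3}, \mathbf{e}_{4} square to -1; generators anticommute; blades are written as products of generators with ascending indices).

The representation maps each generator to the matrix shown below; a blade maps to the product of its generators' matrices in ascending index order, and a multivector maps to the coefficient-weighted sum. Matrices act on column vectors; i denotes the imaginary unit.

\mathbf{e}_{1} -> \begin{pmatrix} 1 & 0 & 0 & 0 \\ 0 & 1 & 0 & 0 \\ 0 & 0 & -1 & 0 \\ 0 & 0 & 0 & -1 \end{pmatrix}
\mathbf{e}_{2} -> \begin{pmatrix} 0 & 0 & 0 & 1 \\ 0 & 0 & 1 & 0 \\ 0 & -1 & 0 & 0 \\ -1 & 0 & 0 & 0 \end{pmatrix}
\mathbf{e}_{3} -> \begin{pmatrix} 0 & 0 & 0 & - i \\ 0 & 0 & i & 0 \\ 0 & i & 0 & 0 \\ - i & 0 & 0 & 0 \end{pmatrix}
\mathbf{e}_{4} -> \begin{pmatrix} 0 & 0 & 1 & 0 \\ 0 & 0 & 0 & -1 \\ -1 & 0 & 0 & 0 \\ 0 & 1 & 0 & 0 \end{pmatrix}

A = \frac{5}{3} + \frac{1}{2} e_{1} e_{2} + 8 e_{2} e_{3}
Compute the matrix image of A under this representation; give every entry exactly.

Bivector images (products of the table entries): rho(e_{1} e_{2}) = rho(\mathbf{e}_{1})rho(\mathbf{e}_{2}) = \begin{pmatrix} 0 & 0 & 0 & 1 \\ 0 & 0 & 1 & 0 \\ 0 & 1 & 0 & 0 \\ 1 & 0 & 0 & 0 \end{pmatrix}; rho(e_{2} e_{3}) = rho(\mathbf{e}_{2})rho(\mathbf{e}_{3}) = \begin{pmatrix} - i & 0 & 0 & 0 \\ 0 & i & 0 & 0 \\ 0 & 0 & - i & 0 \\ 0 & 0 & 0 & i \end{pmatrix}.
M = (\frac{5}{3})*1 + (\frac{1}{2})*rho(e_{1} e_{2}) + (8)*rho(e_{2} e_{3}), summed entrywise (1 is the identity matrix):
Answer: \begin{pmatrix} \frac{5}{3} - 8 i & 0 & 0 & \frac{1}{2} \\ 0 & \frac{5}{3} + 8 i & \frac{1}{2} & 0 \\ 0 & \frac{1}{2} & \frac{5}{3} - 8 i & 0 \\ \frac{1}{2} & 0 & 0 & \frac{5}{3} + 8 i \end{pmatrix}


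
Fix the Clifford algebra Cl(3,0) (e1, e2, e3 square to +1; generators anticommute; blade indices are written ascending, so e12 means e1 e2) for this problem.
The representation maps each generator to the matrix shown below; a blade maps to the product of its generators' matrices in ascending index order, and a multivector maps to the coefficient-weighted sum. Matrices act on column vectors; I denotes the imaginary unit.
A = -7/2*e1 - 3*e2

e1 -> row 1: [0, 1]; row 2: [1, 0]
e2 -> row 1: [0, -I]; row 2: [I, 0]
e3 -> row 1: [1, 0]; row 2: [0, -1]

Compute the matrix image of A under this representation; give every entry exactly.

M = (-7/2)*rho(e1) + (-3)*rho(e2), summed entrywise:
Answer: row 1: [0, -7/2 + 3*I]; row 2: [-7/2 - 3*I, 0]


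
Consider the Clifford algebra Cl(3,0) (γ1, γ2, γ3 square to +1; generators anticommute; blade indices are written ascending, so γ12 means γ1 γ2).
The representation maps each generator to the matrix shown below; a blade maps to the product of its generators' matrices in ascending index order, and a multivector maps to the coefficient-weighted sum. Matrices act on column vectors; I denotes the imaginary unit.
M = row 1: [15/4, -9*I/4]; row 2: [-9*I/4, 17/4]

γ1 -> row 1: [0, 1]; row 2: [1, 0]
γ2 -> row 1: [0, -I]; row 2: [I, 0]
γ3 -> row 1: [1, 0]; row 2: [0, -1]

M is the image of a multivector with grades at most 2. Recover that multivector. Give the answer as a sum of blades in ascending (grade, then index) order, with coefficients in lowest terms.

Method: 1, rho(γ1), rho(γ2), rho(γ3) form a trace-orthogonal basis of the 2x2 complex matrices (tr(X Y) = 2 if X = Y, else 0), so M = m0*1 + m1*rho(γ1) + m2*rho(γ2) + m3*rho(γ3) with m0 = tr(M)/2 = 4, m1 = tr(M rho(γ1))/2 = -9*I/4, m2 = tr(M rho(γ2))/2 = 0, m3 = tr(M rho(γ3))/2 = -1/4.
Multiplying table entries, the bivector images are rho(γ12) = I*rho(γ3), rho(γ13) = -I*rho(γ2), rho(γ23) = I*rho(γ1); with real blade coefficients the real parts of m0..m3 are the coefficients of 1, γ1, γ2, γ3 and the imaginary parts give the bivectors (γ23: Im m1, γ13: -Im m2, γ12: Im m3).
Answer: 4 - 1/4*γ3 - 9/4*γ23


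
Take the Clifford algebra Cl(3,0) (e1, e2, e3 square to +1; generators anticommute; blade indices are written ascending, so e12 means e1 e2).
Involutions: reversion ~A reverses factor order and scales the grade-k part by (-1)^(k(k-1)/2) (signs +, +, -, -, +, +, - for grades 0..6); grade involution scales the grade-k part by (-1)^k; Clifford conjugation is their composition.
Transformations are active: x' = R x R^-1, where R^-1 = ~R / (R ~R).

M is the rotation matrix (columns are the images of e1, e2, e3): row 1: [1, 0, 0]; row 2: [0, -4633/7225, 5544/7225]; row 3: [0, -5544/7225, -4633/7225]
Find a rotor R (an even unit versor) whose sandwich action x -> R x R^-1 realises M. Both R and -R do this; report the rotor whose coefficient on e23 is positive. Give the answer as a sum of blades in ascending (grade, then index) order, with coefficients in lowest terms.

Method: write R = a + b12*e12 + b13*e13 + b23*e23 with a^2 + b12^2 + b13^2 + b23^2 = 1 (so R^-1 = ~R). Expanding the columns R e_j ~R gives tr M = 4a^2 - 1 and, from the antisymmetric part, M21 - M12 = -4a*b12, M13 - M31 = 4a*b13, M32 - M23 = -4a*b23.
Here tr M = -2041/7225, so a^2 = (1 + tr M)/4 = 1296/7225 and a = ±36/85. Taking a = 36/85: M21 - M12 = 0, M13 - M31 = 0, M32 - M23 = -11088/7225, giving b12 = 0, b13 = 0, b23 = 77/85, i.e. R = 36/85 + 77/85*e23.
Its e23 coefficient is already positive.
Answer: 36/85 + 77/85*e23. Uniqueness: Spin(3) -> SO(3) maps R and -R to the same rotation of trace -2041/7225; fixing the sign of the e23 coefficient removes the ambiguity.


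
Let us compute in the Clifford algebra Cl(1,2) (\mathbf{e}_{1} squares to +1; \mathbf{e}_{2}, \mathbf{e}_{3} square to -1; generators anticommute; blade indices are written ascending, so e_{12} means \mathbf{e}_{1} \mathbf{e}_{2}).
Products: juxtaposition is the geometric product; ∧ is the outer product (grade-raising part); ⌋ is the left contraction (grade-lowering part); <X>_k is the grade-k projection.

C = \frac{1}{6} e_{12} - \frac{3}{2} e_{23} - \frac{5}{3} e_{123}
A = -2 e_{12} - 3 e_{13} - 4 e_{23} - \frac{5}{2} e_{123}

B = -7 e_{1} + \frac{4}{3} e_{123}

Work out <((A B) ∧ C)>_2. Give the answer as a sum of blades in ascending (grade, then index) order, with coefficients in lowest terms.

step 1: \frac{10}{3} + \frac{16}{3} e_{1} - 10 e_{2} - \frac{71}{3} e_{3} + \frac{35}{2} e_{23} + 28 e_{123}
step 2: \frac{5}{9} e_{12} - 5 e_{23} - \frac{35}{2} e_{123}
step 3: \frac{5}{9} e_{12} - 5 e_{23}
Answer: \frac{5}{9} e_{12} - 5 e_{23}


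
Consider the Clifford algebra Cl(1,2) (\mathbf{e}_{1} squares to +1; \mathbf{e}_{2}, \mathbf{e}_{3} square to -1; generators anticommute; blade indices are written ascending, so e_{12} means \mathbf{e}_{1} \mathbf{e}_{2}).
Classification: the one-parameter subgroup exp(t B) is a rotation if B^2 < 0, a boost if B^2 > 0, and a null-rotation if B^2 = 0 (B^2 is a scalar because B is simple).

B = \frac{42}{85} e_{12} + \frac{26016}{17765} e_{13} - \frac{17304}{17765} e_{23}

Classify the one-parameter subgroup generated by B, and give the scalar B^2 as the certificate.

B^2 term by term: the squares give (\frac{42}{85})^2*(e_{12})^2 + (\frac{26016}{17765})^2*(e_{13})^2 + (-\frac{17304}{17765})^2*(e_{23})^2 = \frac{1764}{7225}*(+1) + \frac{676832256}{315595225}*(+1) + \frac{299428416}{315595225}*(-1) = \frac{36}{25} (each basis 2-blade squares to minus the product of its generators' squares); cross terms between blades sharing an index anticommute and cancel. So B^2 = \frac{36}{25}.
Answer: boost, certificate B^2 = \frac{36}{25}. The scalar \frac{36}{25} is the complete invariant here: its sign names the subgroup type.


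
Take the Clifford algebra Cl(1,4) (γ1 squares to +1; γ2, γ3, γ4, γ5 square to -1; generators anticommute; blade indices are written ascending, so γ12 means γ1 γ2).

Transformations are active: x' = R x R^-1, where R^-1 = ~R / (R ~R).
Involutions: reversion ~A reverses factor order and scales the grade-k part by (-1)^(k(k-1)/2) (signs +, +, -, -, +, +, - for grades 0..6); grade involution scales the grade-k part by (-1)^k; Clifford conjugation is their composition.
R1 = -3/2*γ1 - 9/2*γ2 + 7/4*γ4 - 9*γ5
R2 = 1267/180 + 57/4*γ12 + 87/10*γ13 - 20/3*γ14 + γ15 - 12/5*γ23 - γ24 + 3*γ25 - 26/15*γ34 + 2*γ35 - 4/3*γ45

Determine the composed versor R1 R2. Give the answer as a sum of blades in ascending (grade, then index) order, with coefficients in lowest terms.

Distribute over the terms of R1 (each basis-blade product reordered to ascending indices, repeated generators contracted through their squares):
(-3/2*γ1) R2 = -1267/120*γ1 - 171/8*γ2 - 261/20*γ3 + 10*γ4 - 3/2*γ5 + 18/5*γ123 + 3/2*γ124 - 9/2*γ125 + 13/5*γ134 - 3*γ135 + 2*γ145
(-9/2*γ2) R2 = -513/8*γ1 - 1267/40*γ2 - 54/5*γ3 - 9/2*γ4 + 27/2*γ5 + 783/20*γ123 - 30*γ124 + 9/2*γ125 + 39/5*γ234 - 9*γ235 + 6*γ245
(7/4*γ4) R2 = -35/3*γ1 - 7/4*γ2 - 91/30*γ3 + 8869/720*γ4 + 7/3*γ5 + 399/16*γ124 + 609/40*γ134 - 7/4*γ145 - 21/5*γ234 - 21/4*γ245 - 7/2*γ345
(-9*γ5) R2 = -9*γ1 - 27*γ2 - 18*γ3 + 12*γ4 - 1267/20*γ5 - 513/4*γ125 - 783/10*γ135 + 60*γ145 + 108/5*γ235 + 9*γ245 + 78/5*γ345
Summing the partial products and collecting blades:
Answer: -1907/20*γ1 - 409/5*γ2 - 2693/60*γ3 + 21469/720*γ4 - 2941/60*γ5 + 171/4*γ123 - 57/16*γ124 - 513/4*γ125 + 713/40*γ134 - 813/10*γ135 + 241/4*γ145 + 18/5*γ234 + 63/5*γ235 + 39/4*γ245 + 121/10*γ345


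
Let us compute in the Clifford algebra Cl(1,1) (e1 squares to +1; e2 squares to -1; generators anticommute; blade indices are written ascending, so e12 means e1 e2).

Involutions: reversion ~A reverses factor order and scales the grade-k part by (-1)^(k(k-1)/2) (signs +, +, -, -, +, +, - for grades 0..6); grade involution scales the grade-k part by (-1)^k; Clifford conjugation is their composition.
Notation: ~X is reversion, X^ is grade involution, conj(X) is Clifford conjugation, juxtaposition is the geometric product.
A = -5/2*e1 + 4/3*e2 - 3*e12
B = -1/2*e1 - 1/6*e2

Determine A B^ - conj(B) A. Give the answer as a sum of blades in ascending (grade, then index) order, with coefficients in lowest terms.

first term: -53/36 + 1/2*e1 + 3/2*e2 - 13/12*e12
second term: -53/36 - 1/2*e1 - 3/2*e2 + 13/12*e12
Answer: e1 + 3*e2 - 13/6*e12


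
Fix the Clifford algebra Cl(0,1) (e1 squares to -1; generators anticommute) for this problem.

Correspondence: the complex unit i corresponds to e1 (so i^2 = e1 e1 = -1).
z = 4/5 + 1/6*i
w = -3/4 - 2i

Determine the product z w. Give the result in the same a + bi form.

In blades: z = 4/5 + 1/6*e1, w = -3/4 - 2*e1.
Distribute z over w term by term (generator squares from the signature, products reordered to ascending indices): (4/5)*w = -3/5 - 8/5*e1; (1/6*e1)*w = 1/3 - 1/8*e1.
Sum: -4/15 - 69/40*e1; translating back through the correspondence:
Answer: -4/15 - 69/40*i


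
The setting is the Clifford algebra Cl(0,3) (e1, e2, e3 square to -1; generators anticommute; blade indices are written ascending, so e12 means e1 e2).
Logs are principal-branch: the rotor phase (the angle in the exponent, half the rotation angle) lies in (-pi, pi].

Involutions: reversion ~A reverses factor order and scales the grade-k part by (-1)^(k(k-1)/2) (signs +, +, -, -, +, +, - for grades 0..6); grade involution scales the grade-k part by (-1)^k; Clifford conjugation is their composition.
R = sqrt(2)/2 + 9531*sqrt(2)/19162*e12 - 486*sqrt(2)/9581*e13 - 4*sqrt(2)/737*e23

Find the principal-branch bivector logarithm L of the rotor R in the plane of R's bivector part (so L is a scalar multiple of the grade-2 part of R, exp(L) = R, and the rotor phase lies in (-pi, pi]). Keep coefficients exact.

The scalar part of R is sqrt(2)/2, and that scalar determines the rotor phase on the principal branch; recovering the unit plane as bivector-part over sine of the phase gives L = phase * plane.
Concretely: cos(phase) = sqrt(2)/2 gives phase = ±pi/4, and since phase/sin(phase) is even the sign is immaterial: L = (phase/sin(phase)) * <R>_2 = (sqrt(2)*pi/4) * <R>_2.
Answer: 9531*pi/38324*e12 - 243*pi/9581*e13 - 2*pi/737*e23


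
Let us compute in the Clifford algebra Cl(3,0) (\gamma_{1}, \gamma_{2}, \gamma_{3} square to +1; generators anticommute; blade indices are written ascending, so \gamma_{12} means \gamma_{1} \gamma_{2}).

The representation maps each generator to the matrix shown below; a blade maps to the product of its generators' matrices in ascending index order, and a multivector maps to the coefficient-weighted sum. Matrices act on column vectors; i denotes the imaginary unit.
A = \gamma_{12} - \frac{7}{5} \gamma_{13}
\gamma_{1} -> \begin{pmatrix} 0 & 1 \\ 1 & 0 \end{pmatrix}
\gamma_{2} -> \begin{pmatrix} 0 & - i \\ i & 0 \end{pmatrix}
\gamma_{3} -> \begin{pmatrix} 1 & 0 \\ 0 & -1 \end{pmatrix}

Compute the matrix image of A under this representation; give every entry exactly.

Bivector images (products of the table entries): rho(\gamma_{12}) = rho(\gamma_{1})rho(\gamma_{2}) = \begin{pmatrix} i & 0 \\ 0 & - i \end{pmatrix}; rho(\gamma_{13}) = rho(\gamma_{1})rho(\gamma_{3}) = \begin{pmatrix} 0 & -1 \\ 1 & 0 \end{pmatrix}.
M = (1)*rho(\gamma_{12}) + (-\frac{7}{5})*rho(\gamma_{13}), summed entrywise:
Answer: \begin{pmatrix} i & \frac{7}{5} \\ - \frac{7}{5} & - i \end{pmatrix}


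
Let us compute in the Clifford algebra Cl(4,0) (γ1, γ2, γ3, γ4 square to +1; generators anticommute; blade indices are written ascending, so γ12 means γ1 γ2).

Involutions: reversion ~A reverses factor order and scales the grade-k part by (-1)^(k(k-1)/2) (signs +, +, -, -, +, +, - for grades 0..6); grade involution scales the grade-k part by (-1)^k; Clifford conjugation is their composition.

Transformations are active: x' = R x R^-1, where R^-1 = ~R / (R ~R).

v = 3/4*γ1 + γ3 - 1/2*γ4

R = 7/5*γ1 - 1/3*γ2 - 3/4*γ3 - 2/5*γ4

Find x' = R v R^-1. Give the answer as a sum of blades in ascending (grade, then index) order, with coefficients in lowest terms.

~R = 7/5*γ1 - 1/3*γ2 - 3/4*γ3 - 2/5*γ4, and R ~R = 10057/3600, so R^-1 = ~R / (10057/3600).
R v = 1/2 + 1/4*γ12 + 157/80*γ13 - 2/5*γ14 - 1/3*γ23 + 1/6*γ24 + 31/40*γ34
Answer: -10011/40228*γ1 - 1200/10057*γ2 - 12757/10057*γ3 + 7177/20114*γ4


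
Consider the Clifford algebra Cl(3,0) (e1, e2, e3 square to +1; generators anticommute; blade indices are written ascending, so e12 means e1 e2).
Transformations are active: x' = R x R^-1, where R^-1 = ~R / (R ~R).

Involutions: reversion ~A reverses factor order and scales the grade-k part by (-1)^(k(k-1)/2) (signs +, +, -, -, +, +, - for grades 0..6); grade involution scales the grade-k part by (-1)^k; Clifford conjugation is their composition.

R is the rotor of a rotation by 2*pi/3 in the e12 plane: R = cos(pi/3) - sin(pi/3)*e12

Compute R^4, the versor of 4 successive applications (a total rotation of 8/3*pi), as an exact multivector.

Rotor phase runs at HALF the rotation angle; powers of one rotor simply add phase, so after 4 steps in e12 the phase is 4*pi/3 = 4*pi/3 and R^4 = cos(4*pi/3) - sin(4*pi/3)*e12.
cos(4*pi/3) = -1/2 and sin(4*pi/3) = -sqrt(3)/2, so R^4 = -1/2 + sqrt(3)/2*e12. The net rotation is 2/3*pi (after discarding 1 full turn, each of which contributes a factor -1 to the rotor); the rotor keeps the half-angle phase exactly.
Answer: -1/2 + sqrt(3)/2*e12


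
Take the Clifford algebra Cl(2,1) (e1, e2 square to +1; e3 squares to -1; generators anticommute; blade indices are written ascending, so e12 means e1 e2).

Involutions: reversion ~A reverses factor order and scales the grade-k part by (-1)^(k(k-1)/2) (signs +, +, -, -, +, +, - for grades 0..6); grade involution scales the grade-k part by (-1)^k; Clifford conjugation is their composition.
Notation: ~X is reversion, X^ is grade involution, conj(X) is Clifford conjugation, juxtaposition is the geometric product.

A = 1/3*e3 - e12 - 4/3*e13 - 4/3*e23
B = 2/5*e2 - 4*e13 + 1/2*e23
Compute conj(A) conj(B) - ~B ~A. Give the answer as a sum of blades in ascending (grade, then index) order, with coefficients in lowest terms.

first term: 14/3 - 26/15*e1 + 1/6*e2 + 8/15*e3 - 6*e12 - 1/2*e13 - 62/15*e23 + 8/15*e123
second term: 14/3 - 26/15*e1 + 1/6*e2 + 8/15*e3 + 6*e12 + 1/2*e13 + 62/15*e23 - 8/15*e123
Answer: -12*e12 - e13 - 124/15*e23 + 16/15*e123


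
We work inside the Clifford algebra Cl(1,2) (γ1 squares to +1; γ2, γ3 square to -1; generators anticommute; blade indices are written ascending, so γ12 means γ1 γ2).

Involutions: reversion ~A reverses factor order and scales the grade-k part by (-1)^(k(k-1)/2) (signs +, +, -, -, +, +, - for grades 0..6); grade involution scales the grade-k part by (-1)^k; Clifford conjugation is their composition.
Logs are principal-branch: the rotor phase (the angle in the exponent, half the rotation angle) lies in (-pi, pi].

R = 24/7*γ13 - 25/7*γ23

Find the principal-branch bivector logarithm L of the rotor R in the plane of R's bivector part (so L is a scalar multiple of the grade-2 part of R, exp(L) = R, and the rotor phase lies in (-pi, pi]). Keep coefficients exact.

The scalar part of R is 0, which pins the rotor phase on the principal branch; dividing the bivector part by the sine of that phase recovers the unit plane, and L is the phase times that plane.
Concretely: cos(phase) = 0 gives phase = ±pi/2, and since phase/sin(phase) is even the sign is immaterial: L = (phase/sin(phase)) * <R>_2 = (pi/2) * <R>_2.
Answer: 12*pi/7*γ13 - 25*pi/14*γ23


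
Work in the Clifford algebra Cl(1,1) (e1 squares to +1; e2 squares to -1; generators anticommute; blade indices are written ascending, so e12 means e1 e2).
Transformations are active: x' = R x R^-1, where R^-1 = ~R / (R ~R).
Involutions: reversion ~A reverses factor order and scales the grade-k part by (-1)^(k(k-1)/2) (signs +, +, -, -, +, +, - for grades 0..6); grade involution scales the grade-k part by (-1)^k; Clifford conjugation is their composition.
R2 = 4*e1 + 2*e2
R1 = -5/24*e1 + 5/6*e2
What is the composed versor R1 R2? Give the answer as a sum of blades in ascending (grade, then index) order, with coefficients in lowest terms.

Distribute over the terms of R1 (each basis-blade product reordered to ascending indices, repeated generators contracted through their squares):
(-5/24*e1) R2 = -5/6 - 5/12*e12
(5/6*e2) R2 = -5/3 - 10/3*e12
Summing the partial products and collecting blades:
Answer: -5/2 - 15/4*e12


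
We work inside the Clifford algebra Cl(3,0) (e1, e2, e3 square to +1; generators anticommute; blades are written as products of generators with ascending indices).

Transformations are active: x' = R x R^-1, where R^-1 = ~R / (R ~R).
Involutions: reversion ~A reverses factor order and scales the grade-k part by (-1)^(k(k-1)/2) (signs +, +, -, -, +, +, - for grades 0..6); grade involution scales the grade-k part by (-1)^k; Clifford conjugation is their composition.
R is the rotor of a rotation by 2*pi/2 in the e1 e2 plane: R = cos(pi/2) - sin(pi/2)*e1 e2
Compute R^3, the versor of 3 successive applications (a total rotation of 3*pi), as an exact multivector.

Rotor phase runs at HALF the rotation angle; powers of one rotor simply add phase, so after 3 steps in e1 e2 the phase is 3*pi/2 = 3*pi/2 and R^3 = cos(3*pi/2) - sin(3*pi/2)*e1 e2.
cos(3*pi/2) = 0 and sin(3*pi/2) = -1, so R^3 = e1 e2. The net rotation is 1*pi (after discarding 1 full turn, each of which contributes a factor -1 to the rotor); the rotor keeps the half-angle phase exactly.
Answer: e1 e2


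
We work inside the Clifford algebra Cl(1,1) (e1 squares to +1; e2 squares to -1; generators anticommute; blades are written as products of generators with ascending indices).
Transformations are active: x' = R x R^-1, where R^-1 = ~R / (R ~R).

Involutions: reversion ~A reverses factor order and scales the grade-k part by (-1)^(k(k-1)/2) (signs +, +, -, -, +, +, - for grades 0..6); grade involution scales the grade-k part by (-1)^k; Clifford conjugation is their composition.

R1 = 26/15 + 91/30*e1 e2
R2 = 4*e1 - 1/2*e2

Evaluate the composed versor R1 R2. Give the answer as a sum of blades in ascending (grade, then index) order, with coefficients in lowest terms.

Distribute over the terms of R1 (each basis-blade product reordered to ascending indices, repeated generators contracted through their squares):
(26/15) R2 = 104/15*e1 - 13/15*e2
(91/30*e1 e2) R2 = 91/60*e1 - 182/15*e2
Summing the partial products and collecting blades:
Answer: 169/20*e1 - 13*e2


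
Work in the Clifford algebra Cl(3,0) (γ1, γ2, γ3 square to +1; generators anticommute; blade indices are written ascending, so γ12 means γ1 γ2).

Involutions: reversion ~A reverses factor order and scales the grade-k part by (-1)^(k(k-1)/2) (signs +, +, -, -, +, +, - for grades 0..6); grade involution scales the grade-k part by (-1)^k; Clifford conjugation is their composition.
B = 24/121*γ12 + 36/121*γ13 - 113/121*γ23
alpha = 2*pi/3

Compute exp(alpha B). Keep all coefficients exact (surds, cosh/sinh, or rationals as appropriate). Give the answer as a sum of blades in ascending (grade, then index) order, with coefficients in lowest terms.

B^2 term by term: the squares give (24/121)^2*(γ12)^2 + (36/121)^2*(γ13)^2 + (-113/121)^2*(γ23)^2 = 576/14641*(-1) + 1296/14641*(-1) + 12769/14641*(-1) = -1 (each basis 2-blade squares to minus the product of its generators' squares); cross terms between blades sharing an index anticommute and cancel. So B^2 = -1.
B^2 = -1 — the series telescopes trigonometrically here: l = 1, alpha*l = 2*pi/3, so exp(alpha B) = cos(2*pi/3) + (sin(2*pi/3)/1)*B = -1/2 + (sqrt(3)/2)*B.
Answer: -1/2 + 12*sqrt(3)/121*γ12 + 18*sqrt(3)/121*γ13 - 113*sqrt(3)/242*γ23


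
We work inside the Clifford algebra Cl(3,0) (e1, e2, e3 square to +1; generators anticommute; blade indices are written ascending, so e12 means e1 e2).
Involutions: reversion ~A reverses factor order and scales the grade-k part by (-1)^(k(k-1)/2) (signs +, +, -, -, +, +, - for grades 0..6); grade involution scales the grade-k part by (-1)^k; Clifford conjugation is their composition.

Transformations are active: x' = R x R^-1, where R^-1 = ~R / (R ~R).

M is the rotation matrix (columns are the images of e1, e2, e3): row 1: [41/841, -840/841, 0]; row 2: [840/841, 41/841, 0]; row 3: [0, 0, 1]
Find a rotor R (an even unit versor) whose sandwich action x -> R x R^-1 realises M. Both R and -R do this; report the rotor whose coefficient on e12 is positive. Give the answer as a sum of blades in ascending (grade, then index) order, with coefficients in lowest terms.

Method: write R = a + b12*e12 + b13*e13 + b23*e23 with a^2 + b12^2 + b13^2 + b23^2 = 1 (so R^-1 = ~R). Expanding the columns R e_j ~R gives tr M = 4a^2 - 1 and, from the antisymmetric part, M21 - M12 = -4a*b12, M13 - M31 = 4a*b13, M32 - M23 = -4a*b23.
Here tr M = 923/841, so a^2 = (1 + tr M)/4 = 441/841 and a = ±21/29. Taking a = 21/29: M21 - M12 = 1680/841, M13 - M31 = 0, M32 - M23 = 0, giving b12 = -20/29, b13 = 0, b23 = 0, i.e. R = 21/29 - 20/29*e12.
Its e12 coefficient is negative, so report the other preimage -R.
Answer: -21/29 + 20/29*e12. Uniqueness: Spin(3) -> SO(3) maps R and -R to the same rotation of trace 923/841; fixing the sign of the e12 coefficient removes the ambiguity.


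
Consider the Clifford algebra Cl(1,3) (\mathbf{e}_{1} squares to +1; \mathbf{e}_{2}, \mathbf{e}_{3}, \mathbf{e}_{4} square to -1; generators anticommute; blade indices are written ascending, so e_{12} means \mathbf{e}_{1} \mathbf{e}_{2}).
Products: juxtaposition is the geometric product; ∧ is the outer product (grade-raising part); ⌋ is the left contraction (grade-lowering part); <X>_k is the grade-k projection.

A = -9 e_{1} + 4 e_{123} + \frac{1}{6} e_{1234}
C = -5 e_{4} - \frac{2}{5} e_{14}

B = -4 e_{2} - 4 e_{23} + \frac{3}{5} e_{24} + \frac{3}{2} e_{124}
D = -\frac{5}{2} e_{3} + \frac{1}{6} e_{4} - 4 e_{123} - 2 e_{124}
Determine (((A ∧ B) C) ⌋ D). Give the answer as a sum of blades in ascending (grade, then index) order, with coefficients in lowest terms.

step 1: 36 e_{12} + 36 e_{123} - \frac{27}{5} e_{124}
step 2: -\frac{54}{25} e_{2} - 27 e_{12} + \frac{72}{5} e_{24} - 180 e_{124} - \frac{72}{5} e_{234} - 180 e_{1234}
step 3: -360 + \frac{144}{5} e_{1} + 108 e_{3} + 54 e_{4} + \frac{216}{25} e_{13} + \frac{108}{25} e_{14}
Answer: -360 + \frac{144}{5} e_{1} + 108 e_{3} + 54 e_{4} + \frac{216}{25} e_{13} + \frac{108}{25} e_{14}


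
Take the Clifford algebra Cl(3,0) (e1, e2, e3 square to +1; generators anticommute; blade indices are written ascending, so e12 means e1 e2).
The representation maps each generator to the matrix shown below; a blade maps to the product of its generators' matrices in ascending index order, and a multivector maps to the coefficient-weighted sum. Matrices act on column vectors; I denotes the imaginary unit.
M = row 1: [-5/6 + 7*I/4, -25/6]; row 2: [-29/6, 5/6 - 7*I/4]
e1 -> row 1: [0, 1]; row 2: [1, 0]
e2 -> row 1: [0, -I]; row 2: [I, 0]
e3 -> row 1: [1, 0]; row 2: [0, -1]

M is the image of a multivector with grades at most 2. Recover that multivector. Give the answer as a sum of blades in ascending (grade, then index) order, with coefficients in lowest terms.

Method: 1, rho(e1), rho(e2), rho(e3) form a trace-orthogonal basis of the 2x2 complex matrices (tr(X Y) = 2 if X = Y, else 0), so M = m0*1 + m1*rho(e1) + m2*rho(e2) + m3*rho(e3) with m0 = tr(M)/2 = 0, m1 = tr(M rho(e1))/2 = -9/2, m2 = tr(M rho(e2))/2 = I/3, m3 = tr(M rho(e3))/2 = -5/6 + 7*I/4.
Multiplying table entries, the bivector images are rho(e12) = I*rho(e3), rho(e13) = -I*rho(e2), rho(e23) = I*rho(e1); with real blade coefficients the real parts of m0..m3 are the coefficients of 1, e1, e2, e3 and the imaginary parts give the bivectors (e23: Im m1, e13: -Im m2, e12: Im m3).
Answer: -9/2*e1 - 5/6*e3 + 7/4*e12 - 1/3*e13
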